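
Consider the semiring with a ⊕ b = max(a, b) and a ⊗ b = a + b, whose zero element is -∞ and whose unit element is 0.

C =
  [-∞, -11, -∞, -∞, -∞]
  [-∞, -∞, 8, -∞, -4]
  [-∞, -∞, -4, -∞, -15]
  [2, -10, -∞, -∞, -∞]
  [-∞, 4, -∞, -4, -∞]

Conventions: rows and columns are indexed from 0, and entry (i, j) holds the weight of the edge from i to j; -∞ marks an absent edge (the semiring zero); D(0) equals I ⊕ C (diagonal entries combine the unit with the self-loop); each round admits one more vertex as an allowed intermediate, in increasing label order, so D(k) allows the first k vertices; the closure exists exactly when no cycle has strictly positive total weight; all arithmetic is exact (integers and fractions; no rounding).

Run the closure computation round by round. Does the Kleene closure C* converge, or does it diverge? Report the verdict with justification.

D(0):
  [0, -11, -∞, -∞, -∞]
  [-∞, 0, 8, -∞, -4]
  [-∞, -∞, 0, -∞, -15]
  [2, -10, -∞, 0, -∞]
  [-∞, 4, -∞, -4, 0]
D(1):
  [0, -11, -∞, -∞, -∞]
  [-∞, 0, 8, -∞, -4]
  [-∞, -∞, 0, -∞, -15]
  [2, -9, -∞, 0, -∞]
  [-∞, 4, -∞, -4, 0]
D(2):
  [0, -11, -3, -∞, -15]
  [-∞, 0, 8, -∞, -4]
  [-∞, -∞, 0, -∞, -15]
  [2, -9, -1, 0, -13]
  [-∞, 4, 12, -4, 0]
D(3):
  [0, -11, -3, -∞, -15]
  [-∞, 0, 8, -∞, -4]
  [-∞, -∞, 0, -∞, -15]
  [2, -9, -1, 0, -13]
  [-∞, 4, 12, -4, 0]
D(4):
  [0, -11, -3, -∞, -15]
  [-∞, 0, 8, -∞, -4]
  [-∞, -∞, 0, -∞, -15]
  [2, -9, -1, 0, -13]
  [-2, 4, 12, -4, 0]
D(5):
  [0, -11, -3, -19, -15]
  [-6, 0, 8, -8, -4]
  [-17, -11, 0, -19, -15]
  [2, -9, -1, 0, -13]
  [-2, 4, 12, -4, 0]
Key observation: every diagonal entry stays at the unit through all rounds, so no improving cycle exists.
Answer: CONVERGES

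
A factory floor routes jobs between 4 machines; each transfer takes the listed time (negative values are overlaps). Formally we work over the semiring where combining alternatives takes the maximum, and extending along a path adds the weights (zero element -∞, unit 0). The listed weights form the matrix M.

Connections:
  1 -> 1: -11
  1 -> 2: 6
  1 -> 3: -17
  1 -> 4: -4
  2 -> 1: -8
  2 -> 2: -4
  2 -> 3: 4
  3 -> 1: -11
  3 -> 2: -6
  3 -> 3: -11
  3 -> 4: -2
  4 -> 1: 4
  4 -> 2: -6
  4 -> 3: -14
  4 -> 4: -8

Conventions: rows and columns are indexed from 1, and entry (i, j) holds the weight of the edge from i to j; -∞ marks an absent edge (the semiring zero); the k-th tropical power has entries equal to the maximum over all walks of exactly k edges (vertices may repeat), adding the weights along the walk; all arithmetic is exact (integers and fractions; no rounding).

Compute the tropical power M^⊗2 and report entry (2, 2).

M^⊗2:
  [0, 2, 10, -12]
  [-7, -2, 0, 2]
  [2, -5, -2, -10]
  [-4, 10, -2, 0]
Key observation: the optimum is the walk 2->1->2, with weight (-8) + 6 = -2.
Optimal value attained by: walk 2->1->2.
Answer: (M^⊗2)[2][2] = -2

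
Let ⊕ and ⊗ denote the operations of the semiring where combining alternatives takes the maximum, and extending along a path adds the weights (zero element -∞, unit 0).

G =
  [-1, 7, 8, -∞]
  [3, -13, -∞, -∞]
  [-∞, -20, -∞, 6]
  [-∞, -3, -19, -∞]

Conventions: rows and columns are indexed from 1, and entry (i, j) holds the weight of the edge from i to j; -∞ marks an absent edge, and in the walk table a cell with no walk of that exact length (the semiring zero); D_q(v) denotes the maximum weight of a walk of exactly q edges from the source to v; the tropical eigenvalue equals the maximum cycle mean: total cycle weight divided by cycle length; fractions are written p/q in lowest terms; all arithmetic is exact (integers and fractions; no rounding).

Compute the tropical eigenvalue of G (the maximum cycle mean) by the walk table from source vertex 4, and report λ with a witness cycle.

q=0: [-∞, -∞, -∞, 0]
q=1: [-∞, -3, -19, -∞]
q=2: [0, -16, -∞, -13]
q=3: [-1, 7, 8, -∞]
q=4: [10, 6, 7, 14]
Optimal cycle mean attained by: cycle 1->2->1, total 7 + 3, length 2.
Answer: λ = 5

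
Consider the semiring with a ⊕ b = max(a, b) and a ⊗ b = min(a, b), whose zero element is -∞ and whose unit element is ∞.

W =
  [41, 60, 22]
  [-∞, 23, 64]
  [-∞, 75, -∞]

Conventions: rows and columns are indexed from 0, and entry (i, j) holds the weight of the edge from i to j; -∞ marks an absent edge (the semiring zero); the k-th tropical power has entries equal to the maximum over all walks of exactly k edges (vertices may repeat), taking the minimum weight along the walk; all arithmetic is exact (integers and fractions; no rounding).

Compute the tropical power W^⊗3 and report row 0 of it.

W^⊗2:
  [41, 41, 60]
  [-∞, 64, 23]
  [-∞, 23, 64]
W^⊗3:
  [41, 60, 41]
  [-∞, 23, 64]
  [-∞, 64, 23]
Answer: row 0 of W^⊗3 = [41, 60, 41]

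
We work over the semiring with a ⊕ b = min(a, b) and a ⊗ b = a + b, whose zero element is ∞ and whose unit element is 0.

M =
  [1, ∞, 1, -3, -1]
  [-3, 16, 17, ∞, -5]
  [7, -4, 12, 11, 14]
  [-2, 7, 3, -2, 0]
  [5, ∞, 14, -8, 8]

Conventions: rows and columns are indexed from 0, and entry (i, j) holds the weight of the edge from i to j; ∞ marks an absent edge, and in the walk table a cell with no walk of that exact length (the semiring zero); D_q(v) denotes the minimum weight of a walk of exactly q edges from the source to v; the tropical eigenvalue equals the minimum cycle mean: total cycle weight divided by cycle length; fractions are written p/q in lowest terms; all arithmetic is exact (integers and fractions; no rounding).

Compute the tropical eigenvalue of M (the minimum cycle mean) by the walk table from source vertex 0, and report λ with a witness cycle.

q=0: [0, ∞, ∞, ∞, ∞]
q=1: [1, ∞, 1, -3, -1]
q=2: [-5, -3, 0, -9, -3]
q=3: [-11, -4, -6, -11, -9]
q=4: [-13, -10, -10, -17, -12]
q=5: [-19, -14, -14, -20, -17]
Optimal cycle mean attained by: cycle 3->4->3, total 0 + (-8), length 2.
Answer: λ = -4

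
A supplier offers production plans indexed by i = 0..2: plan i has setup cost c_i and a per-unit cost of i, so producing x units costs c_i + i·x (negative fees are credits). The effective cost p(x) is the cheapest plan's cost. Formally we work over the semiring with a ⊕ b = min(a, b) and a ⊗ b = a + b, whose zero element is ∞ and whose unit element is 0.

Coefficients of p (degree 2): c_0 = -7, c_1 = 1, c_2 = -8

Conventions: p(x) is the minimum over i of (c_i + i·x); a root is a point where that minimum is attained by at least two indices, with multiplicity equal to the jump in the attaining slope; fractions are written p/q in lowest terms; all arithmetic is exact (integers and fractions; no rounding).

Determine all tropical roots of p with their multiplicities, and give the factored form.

hull edge (i=0, c=-7) to (i=2, c=-8): slope -1/2, span 2
Factored form: p(x) = -8 ⊗ (x ⊕ 1/2) ⊗ (x ⊕ 1/2)
Answer: roots = 1/2 (mult 2)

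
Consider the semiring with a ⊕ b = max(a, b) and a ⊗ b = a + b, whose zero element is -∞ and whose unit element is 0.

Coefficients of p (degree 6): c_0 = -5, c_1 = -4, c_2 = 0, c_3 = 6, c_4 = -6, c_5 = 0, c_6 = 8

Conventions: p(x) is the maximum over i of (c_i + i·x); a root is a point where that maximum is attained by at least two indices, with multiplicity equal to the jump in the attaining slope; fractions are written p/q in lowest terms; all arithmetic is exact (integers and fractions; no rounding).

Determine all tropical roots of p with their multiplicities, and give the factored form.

hull edge (i=0, c=-5) to (i=3, c=6): slope 11/3, span 3
hull edge (i=3, c=6) to (i=6, c=8): slope 2/3, span 3
Factored form: p(x) = 8 ⊗ (x ⊕ (-11/3)) ⊗ (x ⊕ (-11/3)) ⊗ (x ⊕ (-11/3)) ⊗ (x ⊕ (-2/3)) ⊗ (x ⊕ (-2/3)) ⊗ (x ⊕ (-2/3))
Answer: roots = -11/3 (mult 3), -2/3 (mult 3)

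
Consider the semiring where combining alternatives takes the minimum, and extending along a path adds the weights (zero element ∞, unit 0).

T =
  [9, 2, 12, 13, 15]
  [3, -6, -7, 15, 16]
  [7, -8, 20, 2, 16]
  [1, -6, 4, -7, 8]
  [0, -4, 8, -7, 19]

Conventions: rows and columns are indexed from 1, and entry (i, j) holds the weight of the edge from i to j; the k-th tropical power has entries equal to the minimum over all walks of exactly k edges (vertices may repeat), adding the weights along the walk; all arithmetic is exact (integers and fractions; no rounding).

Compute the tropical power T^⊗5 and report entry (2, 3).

T^⊗2:
  [5, -4, -5, 6, 18]
  [-3, -15, -13, -5, 9]
  [-5, -14, -15, -5, 8]
  [-6, -13, -13, -14, 1]
  [-6, -13, -11, -14, 1]
T^⊗3:
  [-1, -13, -11, -3, 11]
  [-12, -21, -22, -12, 1]
  [-11, -23, -21, -13, 1]
  [-13, -21, -20, -21, -6]
  [-13, -20, -20, -21, -6]
T^⊗4:
  [-10, -19, -20, -10, 3]
  [-18, -30, -28, -20, -6]
  [-20, -29, -30, -20, -7]
  [-20, -28, -28, -28, -13]
  [-20, -28, -27, -28, -13]
T^⊗5:
  [-16, -28, -26, -18, -4]
  [-27, -36, -37, -27, -14]
  [-26, -38, -36, -28, -14]
  [-27, -36, -35, -35, -20]
  [-27, -35, -35, -35, -20]
Key observation: the optimum is the walk 2->3->2->3->2->3, with weight (-7) + (-8) + (-7) + (-8) + (-7) = -37.
Optimal value attained by: walk 2->3->2->3->2->3.
Answer: (T^⊗5)[2][3] = -37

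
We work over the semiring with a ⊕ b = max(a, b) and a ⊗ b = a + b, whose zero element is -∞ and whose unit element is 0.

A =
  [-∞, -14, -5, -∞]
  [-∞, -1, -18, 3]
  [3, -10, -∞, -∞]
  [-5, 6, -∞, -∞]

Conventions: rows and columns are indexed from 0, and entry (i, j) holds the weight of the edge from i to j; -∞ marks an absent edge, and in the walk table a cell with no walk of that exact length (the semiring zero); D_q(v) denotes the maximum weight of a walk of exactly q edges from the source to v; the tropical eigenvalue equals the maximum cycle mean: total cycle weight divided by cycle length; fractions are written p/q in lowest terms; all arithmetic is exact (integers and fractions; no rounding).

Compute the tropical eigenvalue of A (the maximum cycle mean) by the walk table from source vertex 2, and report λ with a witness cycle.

q=0: [-∞, -∞, 0, -∞]
q=1: [3, -10, -∞, -∞]
q=2: [-∞, -11, -2, -7]
q=3: [1, -1, -29, -8]
q=4: [-13, -2, -4, 2]
Optimal cycle mean attained by: cycle 1->3->1, total 3 + 6, length 2.
Answer: λ = 9/2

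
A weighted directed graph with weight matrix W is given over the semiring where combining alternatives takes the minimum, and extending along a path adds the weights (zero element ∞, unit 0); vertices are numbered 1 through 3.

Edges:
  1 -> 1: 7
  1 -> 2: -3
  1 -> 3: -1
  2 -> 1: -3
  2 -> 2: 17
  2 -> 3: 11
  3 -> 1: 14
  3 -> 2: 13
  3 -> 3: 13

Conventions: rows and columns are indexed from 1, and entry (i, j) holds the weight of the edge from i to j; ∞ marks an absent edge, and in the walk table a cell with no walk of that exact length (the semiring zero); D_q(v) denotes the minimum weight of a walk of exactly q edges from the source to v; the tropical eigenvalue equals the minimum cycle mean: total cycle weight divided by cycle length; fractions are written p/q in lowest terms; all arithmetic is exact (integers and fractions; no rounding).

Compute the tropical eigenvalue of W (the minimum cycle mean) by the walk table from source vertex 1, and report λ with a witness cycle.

q=0: [0, ∞, ∞]
q=1: [7, -3, -1]
q=2: [-6, 4, 6]
q=3: [1, -9, -7]
Optimal cycle mean attained by: cycle 1->2->1, total (-3) + (-3), length 2.
Answer: λ = -3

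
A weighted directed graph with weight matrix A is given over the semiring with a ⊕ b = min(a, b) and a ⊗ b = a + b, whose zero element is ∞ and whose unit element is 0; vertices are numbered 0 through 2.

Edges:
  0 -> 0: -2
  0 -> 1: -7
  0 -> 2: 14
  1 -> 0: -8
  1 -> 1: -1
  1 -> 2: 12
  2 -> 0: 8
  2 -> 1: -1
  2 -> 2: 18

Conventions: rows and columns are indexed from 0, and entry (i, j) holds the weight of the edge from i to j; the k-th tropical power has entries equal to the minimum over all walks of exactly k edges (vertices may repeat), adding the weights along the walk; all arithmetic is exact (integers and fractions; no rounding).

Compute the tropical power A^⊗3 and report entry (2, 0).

A^⊗2:
  [-15, -9, 5]
  [-10, -15, 6]
  [-9, -2, 11]
A^⊗3:
  [-17, -22, -1]
  [-23, -17, -3]
  [-11, -16, 5]
Key observation: the optimum is the walk 2->1->0->0, with weight (-1) + (-8) + (-2) = -11.
Optimal value attained by: walk 2->1->0->0.
Answer: (A^⊗3)[2][0] = -11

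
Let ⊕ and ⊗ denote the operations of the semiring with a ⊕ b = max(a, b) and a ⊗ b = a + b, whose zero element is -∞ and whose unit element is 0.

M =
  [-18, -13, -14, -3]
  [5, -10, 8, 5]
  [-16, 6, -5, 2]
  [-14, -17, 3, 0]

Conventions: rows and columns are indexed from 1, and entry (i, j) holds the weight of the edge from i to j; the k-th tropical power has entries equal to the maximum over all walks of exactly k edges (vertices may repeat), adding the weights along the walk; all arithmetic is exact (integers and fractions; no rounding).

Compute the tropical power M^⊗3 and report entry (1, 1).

M^⊗2:
  [-8, -8, 0, -3]
  [-5, 14, 8, 10]
  [11, 1, 14, 11]
  [-12, 9, 3, 5]
M^⊗3:
  [-3, 6, 0, 2]
  [19, 14, 22, 19]
  [6, 20, 14, 16]
  [14, 9, 17, 14]
Key observation: the optimum is the walk 1->3->2->1, with weight (-14) + 6 + 5 = -3.
Optimal value attained by: walk 1->3->2->1.
Answer: (M^⊗3)[1][1] = -3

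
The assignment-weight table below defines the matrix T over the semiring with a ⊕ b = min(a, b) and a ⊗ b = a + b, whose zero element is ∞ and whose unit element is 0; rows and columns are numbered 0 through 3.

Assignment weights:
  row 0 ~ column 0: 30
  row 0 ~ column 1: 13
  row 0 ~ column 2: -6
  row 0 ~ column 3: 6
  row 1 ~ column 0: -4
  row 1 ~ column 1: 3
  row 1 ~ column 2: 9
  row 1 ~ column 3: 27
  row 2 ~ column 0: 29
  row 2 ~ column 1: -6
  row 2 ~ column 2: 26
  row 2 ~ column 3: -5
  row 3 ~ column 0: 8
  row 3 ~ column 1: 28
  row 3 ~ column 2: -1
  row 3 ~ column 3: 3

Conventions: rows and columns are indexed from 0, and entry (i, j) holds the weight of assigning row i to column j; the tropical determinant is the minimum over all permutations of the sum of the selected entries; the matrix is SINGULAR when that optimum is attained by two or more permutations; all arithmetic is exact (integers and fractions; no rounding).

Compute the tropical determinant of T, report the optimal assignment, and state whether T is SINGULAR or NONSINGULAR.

σ = (0, 1, 2, 3): 30 + 3 + 26 + 3 = 62
σ = (0, 1, 3, 2): 30 + 3 + (-5) + (-1) = 27
σ = (0, 2, 1, 3): 30 + 9 + (-6) + 3 = 36
σ = (0, 2, 3, 1): 30 + 9 + (-5) + 28 = 62
σ = (0, 3, 1, 2): 30 + 27 + (-6) + (-1) = 50
σ = (0, 3, 2, 1): 30 + 27 + 26 + 28 = 111
σ = (1, 0, 2, 3): 13 + (-4) + 26 + 3 = 38
σ = (1, 0, 3, 2): 13 + (-4) + (-5) + (-1) = 3
σ = (1, 2, 0, 3): 13 + 9 + 29 + 3 = 54
σ = (1, 2, 3, 0): 13 + 9 + (-5) + 8 = 25
σ = (1, 3, 0, 2): 13 + 27 + 29 + (-1) = 68
σ = (1, 3, 2, 0): 13 + 27 + 26 + 8 = 74
σ = (2, 0, 1, 3): (-6) + (-4) + (-6) + 3 = -13
σ = (2, 0, 3, 1): (-6) + (-4) + (-5) + 28 = 13
σ = (2, 1, 0, 3): (-6) + 3 + 29 + 3 = 29
σ = (2, 1, 3, 0): (-6) + 3 + (-5) + 8 = 0
σ = (2, 3, 0, 1): (-6) + 27 + 29 + 28 = 78
σ = (2, 3, 1, 0): (-6) + 27 + (-6) + 8 = 23
σ = (3, 0, 1, 2): 6 + (-4) + (-6) + (-1) = -5
σ = (3, 0, 2, 1): 6 + (-4) + 26 + 28 = 56
σ = (3, 1, 0, 2): 6 + 3 + 29 + (-1) = 37
σ = (3, 1, 2, 0): 6 + 3 + 26 + 8 = 43
σ = (3, 2, 0, 1): 6 + 9 + 29 + 28 = 72
σ = (3, 2, 1, 0): 6 + 9 + (-6) + 8 = 17
Optimal value attained by: σ = (2, 0, 1, 3).
Answer: det⊕(T) = -13; verdict: NONSINGULAR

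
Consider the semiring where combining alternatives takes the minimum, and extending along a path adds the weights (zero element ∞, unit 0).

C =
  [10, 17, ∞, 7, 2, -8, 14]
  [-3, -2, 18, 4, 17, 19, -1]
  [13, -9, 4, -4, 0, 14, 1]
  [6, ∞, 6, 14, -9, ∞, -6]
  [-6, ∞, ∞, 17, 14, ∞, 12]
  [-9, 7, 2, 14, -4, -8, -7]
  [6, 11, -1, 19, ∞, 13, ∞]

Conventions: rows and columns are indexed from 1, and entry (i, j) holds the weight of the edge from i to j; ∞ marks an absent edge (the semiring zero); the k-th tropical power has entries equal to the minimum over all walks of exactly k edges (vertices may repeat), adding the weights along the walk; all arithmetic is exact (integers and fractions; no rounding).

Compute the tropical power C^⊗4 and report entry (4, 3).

C^⊗2:
  [-17, -1, -6, 6, -12, -16, -15]
  [-5, -4, -2, 2, -5, -11, -3]
  [-12, -11, 0, -5, -13, 5, -10]
  [-15, -3, -7, 2, 5, -2, 3]
  [4, 11, 11, 1, -4, -14, 8]
  [-17, -7, -8, -2, -12, -17, -15]
  [4, -10, 3, -5, -1, -2, 0]
C^⊗3:
  [-25, -15, -16, -10, -20, -25, -23]
  [-20, -11, -9, -6, -15, -19, -18]
  [-19, -13, -11, -7, -14, -20, -12]
  [-11, -16, -3, -11, -13, -23, -9]
  [-23, -7, -12, 0, -18, -22, -21]
  [-26, -17, -16, -12, -21, -25, -24]
  [-13, -12, -1, -6, -14, -10, -11]
C^⊗4:
  [-34, -25, -24, -20, -29, -33, -32]
  [-28, -18, -19, -13, -23, -28, -26]
  [-29, -20, -18, -15, -24, -28, -27]
  [-32, -18, -21, -12, -27, -31, -30]
  [-31, -21, -22, -16, -26, -31, -29]
  [-34, -25, -25, -20, -29, -34, -32]
  [-20, -14, -12, -8, -15, -21, -17]
Key observation: the optimum is the walk 4->5->1->6->3, with weight (-9) + (-6) + (-8) + 2 = -21.
Optimal value attained by: walk 4->5->1->6->3.
Answer: (C^⊗4)[4][3] = -21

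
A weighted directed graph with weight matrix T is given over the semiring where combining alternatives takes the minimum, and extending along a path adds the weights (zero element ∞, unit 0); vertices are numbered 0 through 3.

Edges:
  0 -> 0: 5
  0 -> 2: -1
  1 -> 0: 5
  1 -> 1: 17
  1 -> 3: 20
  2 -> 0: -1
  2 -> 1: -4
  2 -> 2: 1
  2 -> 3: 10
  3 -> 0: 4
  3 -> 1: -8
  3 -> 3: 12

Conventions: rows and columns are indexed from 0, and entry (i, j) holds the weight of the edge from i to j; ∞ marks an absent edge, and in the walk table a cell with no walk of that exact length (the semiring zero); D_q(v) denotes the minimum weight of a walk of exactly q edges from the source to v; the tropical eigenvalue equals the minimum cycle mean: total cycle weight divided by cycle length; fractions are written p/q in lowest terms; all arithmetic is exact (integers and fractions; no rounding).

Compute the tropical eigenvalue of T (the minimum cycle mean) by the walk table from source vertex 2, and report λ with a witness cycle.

q=0: [∞, ∞, 0, ∞]
q=1: [-1, -4, 1, 10]
q=2: [0, -3, -2, 11]
q=3: [-3, -6, -1, 8]
q=4: [-2, -5, -4, 9]
Optimal cycle mean attained by: cycle 0->2->0, total (-1) + (-1), length 2.
Answer: λ = -1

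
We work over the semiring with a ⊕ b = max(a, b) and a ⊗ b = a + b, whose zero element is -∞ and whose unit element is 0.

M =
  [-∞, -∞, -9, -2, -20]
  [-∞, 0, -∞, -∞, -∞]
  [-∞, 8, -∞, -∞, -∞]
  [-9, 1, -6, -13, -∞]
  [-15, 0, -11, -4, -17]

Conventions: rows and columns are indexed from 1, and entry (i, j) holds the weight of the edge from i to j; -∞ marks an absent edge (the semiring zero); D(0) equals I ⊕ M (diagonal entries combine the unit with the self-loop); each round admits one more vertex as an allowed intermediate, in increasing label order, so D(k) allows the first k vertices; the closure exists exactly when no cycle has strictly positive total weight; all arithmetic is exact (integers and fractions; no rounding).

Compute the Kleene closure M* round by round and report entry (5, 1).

D(0):
  [0, -∞, -9, -2, -20]
  [-∞, 0, -∞, -∞, -∞]
  [-∞, 8, 0, -∞, -∞]
  [-9, 1, -6, 0, -∞]
  [-15, 0, -11, -4, 0]
D(1):
  [0, -∞, -9, -2, -20]
  [-∞, 0, -∞, -∞, -∞]
  [-∞, 8, 0, -∞, -∞]
  [-9, 1, -6, 0, -29]
  [-15, 0, -11, -4, 0]
D(2):
  [0, -∞, -9, -2, -20]
  [-∞, 0, -∞, -∞, -∞]
  [-∞, 8, 0, -∞, -∞]
  [-9, 1, -6, 0, -29]
  [-15, 0, -11, -4, 0]
D(3):
  [0, -1, -9, -2, -20]
  [-∞, 0, -∞, -∞, -∞]
  [-∞, 8, 0, -∞, -∞]
  [-9, 2, -6, 0, -29]
  [-15, 0, -11, -4, 0]
D(4):
  [0, 0, -8, -2, -20]
  [-∞, 0, -∞, -∞, -∞]
  [-∞, 8, 0, -∞, -∞]
  [-9, 2, -6, 0, -29]
  [-13, 0, -10, -4, 0]
D(5):
  [0, 0, -8, -2, -20]
  [-∞, 0, -∞, -∞, -∞]
  [-∞, 8, 0, -∞, -∞]
  [-9, 2, -6, 0, -29]
  [-13, 0, -10, -4, 0]
Answer: M*[5][1] = -13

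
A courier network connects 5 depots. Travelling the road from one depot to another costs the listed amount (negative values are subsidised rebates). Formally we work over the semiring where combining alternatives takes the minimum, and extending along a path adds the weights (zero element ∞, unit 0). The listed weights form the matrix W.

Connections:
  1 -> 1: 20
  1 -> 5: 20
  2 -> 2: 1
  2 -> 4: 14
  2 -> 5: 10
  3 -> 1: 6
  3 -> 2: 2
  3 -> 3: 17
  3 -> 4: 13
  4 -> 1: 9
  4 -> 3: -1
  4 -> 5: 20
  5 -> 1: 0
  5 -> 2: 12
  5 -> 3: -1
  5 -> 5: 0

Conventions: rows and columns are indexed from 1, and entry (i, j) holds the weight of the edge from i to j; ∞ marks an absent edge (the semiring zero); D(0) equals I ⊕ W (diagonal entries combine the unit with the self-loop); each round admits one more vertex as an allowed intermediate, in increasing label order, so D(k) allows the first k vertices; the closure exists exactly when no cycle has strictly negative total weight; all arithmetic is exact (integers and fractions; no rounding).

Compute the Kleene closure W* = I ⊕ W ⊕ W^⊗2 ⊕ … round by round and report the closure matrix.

D(0):
  [0, ∞, ∞, ∞, 20]
  [∞, 0, ∞, 14, 10]
  [6, 2, 0, 13, ∞]
  [9, ∞, -1, 0, 20]
  [0, 12, -1, ∞, 0]
D(1):
  [0, ∞, ∞, ∞, 20]
  [∞, 0, ∞, 14, 10]
  [6, 2, 0, 13, 26]
  [9, ∞, -1, 0, 20]
  [0, 12, -1, ∞, 0]
D(2):
  [0, ∞, ∞, ∞, 20]
  [∞, 0, ∞, 14, 10]
  [6, 2, 0, 13, 12]
  [9, ∞, -1, 0, 20]
  [0, 12, -1, 26, 0]
D(3):
  [0, ∞, ∞, ∞, 20]
  [∞, 0, ∞, 14, 10]
  [6, 2, 0, 13, 12]
  [5, 1, -1, 0, 11]
  [0, 1, -1, 12, 0]
D(4):
  [0, ∞, ∞, ∞, 20]
  [19, 0, 13, 14, 10]
  [6, 2, 0, 13, 12]
  [5, 1, -1, 0, 11]
  [0, 1, -1, 12, 0]
D(5):
  [0, 21, 19, 32, 20]
  [10, 0, 9, 14, 10]
  [6, 2, 0, 13, 12]
  [5, 1, -1, 0, 11]
  [0, 1, -1, 12, 0]
Answer: W* = [[0, 21, 19, 32, 20], [10, 0, 9, 14, 10], [6, 2, 0, 13, 12], [5, 1, -1, 0, 11], [0, 1, -1, 12, 0]]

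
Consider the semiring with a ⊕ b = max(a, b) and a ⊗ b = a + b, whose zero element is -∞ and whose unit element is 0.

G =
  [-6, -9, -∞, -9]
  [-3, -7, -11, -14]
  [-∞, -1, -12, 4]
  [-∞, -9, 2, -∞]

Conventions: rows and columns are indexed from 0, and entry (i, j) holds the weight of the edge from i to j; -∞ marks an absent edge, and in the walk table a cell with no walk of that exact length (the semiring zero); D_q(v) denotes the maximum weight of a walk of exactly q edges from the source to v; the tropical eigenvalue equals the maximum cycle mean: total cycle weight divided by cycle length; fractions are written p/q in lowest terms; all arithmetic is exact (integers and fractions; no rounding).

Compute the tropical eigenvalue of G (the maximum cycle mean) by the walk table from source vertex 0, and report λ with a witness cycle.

q=0: [0, -∞, -∞, -∞]
q=1: [-6, -9, -∞, -9]
q=2: [-12, -15, -7, -15]
q=3: [-18, -8, -13, -3]
q=4: [-11, -12, -1, -9]
Optimal cycle mean attained by: cycle 2->3->2, total 4 + 2, length 2.
Answer: λ = 3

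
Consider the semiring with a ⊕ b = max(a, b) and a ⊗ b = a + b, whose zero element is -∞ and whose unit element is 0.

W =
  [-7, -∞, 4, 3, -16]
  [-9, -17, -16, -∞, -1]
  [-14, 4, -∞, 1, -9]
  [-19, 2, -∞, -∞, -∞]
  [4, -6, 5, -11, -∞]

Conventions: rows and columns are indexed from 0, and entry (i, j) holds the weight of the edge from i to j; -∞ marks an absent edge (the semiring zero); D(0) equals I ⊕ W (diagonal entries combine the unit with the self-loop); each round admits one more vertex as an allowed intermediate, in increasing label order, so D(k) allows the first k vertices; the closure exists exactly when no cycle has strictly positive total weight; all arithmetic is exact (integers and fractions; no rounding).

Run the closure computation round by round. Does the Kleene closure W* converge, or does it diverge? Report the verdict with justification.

D(0):
  [0, -∞, 4, 3, -16]
  [-9, 0, -16, -∞, -1]
  [-14, 4, 0, 1, -9]
  [-19, 2, -∞, 0, -∞]
  [4, -6, 5, -11, 0]
D(1):
  [0, -∞, 4, 3, -16]
  [-9, 0, -5, -6, -1]
  [-14, 4, 0, 1, -9]
  [-19, 2, -15, 0, -35]
  [4, -6, 8, 7, 0]
D(2):
  [0, -∞, 4, 3, -16]
  [-9, 0, -5, -6, -1]
  [-5, 4, 0, 1, 3]
  [-7, 2, -3, 0, 1]
  [4, -6, 8, 7, 0]
Detection: at round 3, diagonal entry (4, 4) turns strictly positive.
Key observation: the cycle 4->0->2->1->4 has total weight 4 + 4 + 4 + (-1), which is strictly positive.
Answer: DIVERGES — positive cycle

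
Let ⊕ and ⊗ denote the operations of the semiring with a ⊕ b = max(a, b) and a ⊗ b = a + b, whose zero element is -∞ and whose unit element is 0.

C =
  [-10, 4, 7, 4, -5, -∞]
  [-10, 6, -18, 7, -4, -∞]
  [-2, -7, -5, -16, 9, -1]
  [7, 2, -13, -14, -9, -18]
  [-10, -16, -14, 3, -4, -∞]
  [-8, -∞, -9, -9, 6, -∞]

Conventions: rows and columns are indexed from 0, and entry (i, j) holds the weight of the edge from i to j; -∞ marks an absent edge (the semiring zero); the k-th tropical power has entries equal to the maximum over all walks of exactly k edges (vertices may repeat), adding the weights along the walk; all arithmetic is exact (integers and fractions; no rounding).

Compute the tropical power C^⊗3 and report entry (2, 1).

C^⊗2:
  [11, 10, 2, 11, 16, 6]
  [14, 12, -3, 13, 2, -11]
  [-1, 2, 5, 12, 5, -6]
  [-3, 11, 14, 11, 2, -14]
  [10, 5, -3, -1, -5, -15]
  [-2, -4, -1, 9, 2, -10]
C^⊗3:
  [18, 16, 18, 19, 12, 1]
  [20, 18, 21, 19, 9, -4]
  [19, 14, 6, 9, 14, 4]
  [18, 17, 9, 18, 23, 13]
  [6, 14, 17, 14, 6, -4]
  [16, 11, 5, 5, 8, -2]
Key observation: the optimum is the walk 2->4->3->1, with weight 9 + 3 + 2 = 14.
Optimal value attained by: walk 2->4->3->1.
Answer: (C^⊗3)[2][1] = 14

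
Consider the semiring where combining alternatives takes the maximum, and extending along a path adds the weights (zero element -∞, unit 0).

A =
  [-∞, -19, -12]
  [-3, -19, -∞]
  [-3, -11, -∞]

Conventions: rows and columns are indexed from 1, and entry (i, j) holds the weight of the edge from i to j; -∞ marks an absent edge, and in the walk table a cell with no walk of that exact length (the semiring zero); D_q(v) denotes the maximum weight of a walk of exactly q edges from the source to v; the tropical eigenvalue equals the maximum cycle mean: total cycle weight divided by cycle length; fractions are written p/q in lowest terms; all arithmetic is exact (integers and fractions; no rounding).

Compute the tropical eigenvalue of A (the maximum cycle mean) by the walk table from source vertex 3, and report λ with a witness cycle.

q=0: [-∞, -∞, 0]
q=1: [-3, -11, -∞]
q=2: [-14, -22, -15]
q=3: [-18, -26, -26]
Optimal cycle mean attained by: cycle 1->3->1, total (-12) + (-3), length 2.
Answer: λ = -15/2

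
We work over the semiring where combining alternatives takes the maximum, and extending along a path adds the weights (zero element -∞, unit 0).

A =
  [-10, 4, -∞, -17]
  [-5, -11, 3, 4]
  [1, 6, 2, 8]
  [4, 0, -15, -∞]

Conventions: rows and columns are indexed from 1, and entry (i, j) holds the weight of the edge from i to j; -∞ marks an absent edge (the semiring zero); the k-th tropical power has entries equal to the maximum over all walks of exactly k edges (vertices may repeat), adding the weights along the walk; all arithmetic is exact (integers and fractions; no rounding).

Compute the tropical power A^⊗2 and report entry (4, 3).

A^⊗2:
  [-1, -6, 7, 8]
  [8, 9, 5, 11]
  [12, 8, 9, 10]
  [-5, 8, 3, 4]
Key observation: the optimum is the walk 4->2->3, with weight 0 + 3 = 3.
Optimal value attained by: walk 4->2->3.
Answer: (A^⊗2)[4][3] = 3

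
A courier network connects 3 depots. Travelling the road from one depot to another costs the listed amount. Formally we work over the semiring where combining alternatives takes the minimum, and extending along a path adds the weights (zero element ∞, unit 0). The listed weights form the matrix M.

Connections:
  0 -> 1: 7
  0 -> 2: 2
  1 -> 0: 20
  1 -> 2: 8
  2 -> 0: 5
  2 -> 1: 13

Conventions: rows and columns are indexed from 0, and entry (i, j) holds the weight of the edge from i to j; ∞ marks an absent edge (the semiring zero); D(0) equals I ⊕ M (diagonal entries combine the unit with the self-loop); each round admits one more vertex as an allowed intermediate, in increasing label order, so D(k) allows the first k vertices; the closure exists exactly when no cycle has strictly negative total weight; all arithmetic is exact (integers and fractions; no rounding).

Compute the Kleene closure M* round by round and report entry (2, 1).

D(0):
  [0, 7, 2]
  [20, 0, 8]
  [5, 13, 0]
D(1):
  [0, 7, 2]
  [20, 0, 8]
  [5, 12, 0]
D(2):
  [0, 7, 2]
  [20, 0, 8]
  [5, 12, 0]
D(3):
  [0, 7, 2]
  [13, 0, 8]
  [5, 12, 0]
Answer: M*[2][1] = 12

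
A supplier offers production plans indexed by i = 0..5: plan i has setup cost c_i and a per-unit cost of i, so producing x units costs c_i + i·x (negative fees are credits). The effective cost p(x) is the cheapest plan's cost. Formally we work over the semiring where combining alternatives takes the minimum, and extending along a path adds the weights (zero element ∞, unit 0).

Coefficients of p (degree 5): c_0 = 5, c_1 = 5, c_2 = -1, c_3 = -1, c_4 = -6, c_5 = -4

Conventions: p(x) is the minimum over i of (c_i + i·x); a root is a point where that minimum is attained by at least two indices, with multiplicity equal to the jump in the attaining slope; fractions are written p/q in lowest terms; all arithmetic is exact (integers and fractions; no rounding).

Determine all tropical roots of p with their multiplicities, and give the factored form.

hull edge (i=0, c=5) to (i=2, c=-1): slope -3, span 2
hull edge (i=2, c=-1) to (i=4, c=-6): slope -5/2, span 2
hull edge (i=4, c=-6) to (i=5, c=-4): slope 2, span 1
Factored form: p(x) = -4 ⊗ (x ⊕ (-2)) ⊗ (x ⊕ 5/2) ⊗ (x ⊕ 5/2) ⊗ (x ⊕ 3) ⊗ (x ⊕ 3)
Answer: roots = -2 (mult 1), 5/2 (mult 2), 3 (mult 2)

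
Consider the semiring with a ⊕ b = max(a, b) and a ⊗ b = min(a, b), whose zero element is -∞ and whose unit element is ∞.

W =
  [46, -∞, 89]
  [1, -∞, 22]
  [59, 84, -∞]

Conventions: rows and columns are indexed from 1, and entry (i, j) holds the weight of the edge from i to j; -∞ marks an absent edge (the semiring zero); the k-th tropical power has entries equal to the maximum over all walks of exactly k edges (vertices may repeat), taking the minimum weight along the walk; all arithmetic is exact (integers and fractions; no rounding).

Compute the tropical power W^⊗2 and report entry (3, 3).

W^⊗2:
  [59, 84, 46]
  [22, 22, 1]
  [46, -∞, 59]
Key observation: the optimum is the walk 3->1->3, with weight 59 min 89 = 59.
Optimal value attained by: walk 3->1->3.
Answer: (W^⊗2)[3][3] = 59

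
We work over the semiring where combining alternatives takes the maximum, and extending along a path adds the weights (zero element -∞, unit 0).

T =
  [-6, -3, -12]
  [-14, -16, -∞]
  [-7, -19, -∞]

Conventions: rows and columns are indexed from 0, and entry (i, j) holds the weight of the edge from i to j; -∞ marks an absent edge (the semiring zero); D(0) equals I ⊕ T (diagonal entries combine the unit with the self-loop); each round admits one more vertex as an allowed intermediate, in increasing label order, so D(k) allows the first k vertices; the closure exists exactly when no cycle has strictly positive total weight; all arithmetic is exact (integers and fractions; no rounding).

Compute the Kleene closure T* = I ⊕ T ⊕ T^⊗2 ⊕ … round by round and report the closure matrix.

D(0):
  [0, -3, -12]
  [-14, 0, -∞]
  [-7, -19, 0]
D(1):
  [0, -3, -12]
  [-14, 0, -26]
  [-7, -10, 0]
D(2):
  [0, -3, -12]
  [-14, 0, -26]
  [-7, -10, 0]
D(3):
  [0, -3, -12]
  [-14, 0, -26]
  [-7, -10, 0]
Answer: T* = [[0, -3, -12], [-14, 0, -26], [-7, -10, 0]]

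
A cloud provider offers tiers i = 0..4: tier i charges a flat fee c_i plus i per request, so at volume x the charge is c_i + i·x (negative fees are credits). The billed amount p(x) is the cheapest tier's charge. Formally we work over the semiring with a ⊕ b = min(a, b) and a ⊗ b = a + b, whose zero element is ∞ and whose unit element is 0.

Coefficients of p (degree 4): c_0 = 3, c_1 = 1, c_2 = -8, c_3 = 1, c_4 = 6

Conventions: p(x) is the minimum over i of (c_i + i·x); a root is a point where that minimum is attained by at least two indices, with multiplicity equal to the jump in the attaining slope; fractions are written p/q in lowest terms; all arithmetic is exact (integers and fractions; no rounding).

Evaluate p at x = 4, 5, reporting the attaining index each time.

p(4) = min(3+0·4=3, 1+1·4=5, -8+2·4=0, 1+3·4=13, 6+4·4=22) = 0 (attained by i=2)
p(5) = min(3+0·5=3, 1+1·5=6, -8+2·5=2, 1+3·5=16, 6+4·5=26) = 2 (attained by i=2)
Answer: p(4) = 0; p(5) = 2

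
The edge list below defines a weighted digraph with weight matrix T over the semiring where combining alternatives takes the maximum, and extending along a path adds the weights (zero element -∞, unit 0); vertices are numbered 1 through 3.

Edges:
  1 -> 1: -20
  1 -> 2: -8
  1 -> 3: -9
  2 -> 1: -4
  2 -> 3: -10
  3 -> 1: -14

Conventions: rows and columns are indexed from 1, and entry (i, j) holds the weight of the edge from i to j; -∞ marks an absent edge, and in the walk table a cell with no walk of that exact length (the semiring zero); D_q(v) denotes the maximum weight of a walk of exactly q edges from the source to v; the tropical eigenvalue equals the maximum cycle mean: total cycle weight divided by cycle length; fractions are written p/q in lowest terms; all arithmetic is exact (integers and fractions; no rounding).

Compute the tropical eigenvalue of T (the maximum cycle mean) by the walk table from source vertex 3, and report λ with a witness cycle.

q=0: [-∞, -∞, 0]
q=1: [-14, -∞, -∞]
q=2: [-34, -22, -23]
q=3: [-26, -42, -32]
Optimal cycle mean attained by: cycle 1->2->1, total (-8) + (-4), length 2.
Answer: λ = -6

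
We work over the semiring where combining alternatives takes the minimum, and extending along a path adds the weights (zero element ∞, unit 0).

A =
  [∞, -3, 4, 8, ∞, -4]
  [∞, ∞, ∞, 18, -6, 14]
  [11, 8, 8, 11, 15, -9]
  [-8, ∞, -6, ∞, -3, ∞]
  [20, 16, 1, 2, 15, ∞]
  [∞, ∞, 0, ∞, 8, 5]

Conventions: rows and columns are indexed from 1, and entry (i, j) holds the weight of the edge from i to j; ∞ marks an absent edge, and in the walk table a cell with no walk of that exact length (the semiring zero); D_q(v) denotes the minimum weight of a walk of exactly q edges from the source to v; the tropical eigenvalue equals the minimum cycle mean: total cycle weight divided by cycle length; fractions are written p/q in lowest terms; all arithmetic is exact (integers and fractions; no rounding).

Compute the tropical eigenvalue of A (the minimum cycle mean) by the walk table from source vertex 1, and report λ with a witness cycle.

q=0: [0, ∞, ∞, ∞, ∞, ∞]
q=1: [∞, -3, 4, 8, ∞, -4]
q=2: [0, 12, -4, 15, -9, -5]
q=3: [7, -3, -8, -7, 3, -13]
q=4: [-15, 0, -13, 3, -10, -17]
q=5: [-5, -18, -17, -8, -9, -22]
q=6: [-16, -9, -22, -7, -24, -26]
Optimal cycle mean attained by: cycle 3->6->3, total (-9) + 0, length 2.
Answer: λ = -9/2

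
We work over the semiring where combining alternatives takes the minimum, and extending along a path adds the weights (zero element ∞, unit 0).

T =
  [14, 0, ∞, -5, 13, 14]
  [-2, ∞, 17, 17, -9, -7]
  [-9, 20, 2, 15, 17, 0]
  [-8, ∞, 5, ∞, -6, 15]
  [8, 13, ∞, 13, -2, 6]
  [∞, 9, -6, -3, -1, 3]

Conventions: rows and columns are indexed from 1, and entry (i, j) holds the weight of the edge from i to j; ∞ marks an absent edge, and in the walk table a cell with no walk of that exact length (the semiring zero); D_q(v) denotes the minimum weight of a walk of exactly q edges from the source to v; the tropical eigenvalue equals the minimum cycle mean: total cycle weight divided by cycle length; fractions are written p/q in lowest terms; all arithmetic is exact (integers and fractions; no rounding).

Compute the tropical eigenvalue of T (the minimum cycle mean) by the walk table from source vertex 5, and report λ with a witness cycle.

q=0: [∞, ∞, ∞, ∞, 0, ∞]
q=1: [8, 13, ∞, 13, -2, 6]
q=2: [5, 8, 0, 3, -4, 4]
q=3: [-9, 5, -2, 0, -6, 0]
q=4: [-11, -9, -6, -14, -8, -2]
q=5: [-22, -11, -9, -16, -20, -16]
q=6: [-24, -22, -22, -27, -22, -18]
Optimal cycle mean attained by: cycle 1->4->1, total (-5) + (-8), length 2.
Answer: λ = -13/2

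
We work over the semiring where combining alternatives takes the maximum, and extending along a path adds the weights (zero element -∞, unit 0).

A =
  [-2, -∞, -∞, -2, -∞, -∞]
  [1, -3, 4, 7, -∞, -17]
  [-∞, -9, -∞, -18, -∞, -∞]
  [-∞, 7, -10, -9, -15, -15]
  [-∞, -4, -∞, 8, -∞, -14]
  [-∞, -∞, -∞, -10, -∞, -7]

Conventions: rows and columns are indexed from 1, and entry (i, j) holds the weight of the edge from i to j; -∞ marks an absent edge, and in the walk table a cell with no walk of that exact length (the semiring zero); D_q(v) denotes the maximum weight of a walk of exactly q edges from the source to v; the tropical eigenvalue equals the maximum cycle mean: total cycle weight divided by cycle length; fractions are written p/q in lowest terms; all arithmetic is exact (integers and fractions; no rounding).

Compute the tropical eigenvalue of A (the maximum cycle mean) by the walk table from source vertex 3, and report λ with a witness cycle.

q=0: [-∞, -∞, 0, -∞, -∞, -∞]
q=1: [-∞, -9, -∞, -18, -∞, -∞]
q=2: [-8, -11, -5, -2, -33, -26]
q=3: [-10, 5, -7, -4, -17, -17]
q=4: [6, 3, 9, 12, -19, -12]
q=5: [4, 19, 7, 10, -3, -3]
q=6: [20, 17, 23, 26, -5, 2]
Optimal cycle mean attained by: cycle 2->4->2, total 7 + 7, length 2.
Answer: λ = 7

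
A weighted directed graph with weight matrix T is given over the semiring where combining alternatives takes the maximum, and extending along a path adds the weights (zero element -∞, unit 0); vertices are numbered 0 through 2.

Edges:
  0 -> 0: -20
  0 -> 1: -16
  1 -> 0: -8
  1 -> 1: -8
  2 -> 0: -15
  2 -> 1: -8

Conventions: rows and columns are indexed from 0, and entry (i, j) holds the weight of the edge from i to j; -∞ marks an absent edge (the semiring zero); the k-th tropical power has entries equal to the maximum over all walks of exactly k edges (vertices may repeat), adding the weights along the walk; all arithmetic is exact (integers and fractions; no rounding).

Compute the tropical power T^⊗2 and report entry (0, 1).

T^⊗2:
  [-24, -24, -∞]
  [-16, -16, -∞]
  [-16, -16, -∞]
Key observation: the optimum is the walk 0->1->1, with weight (-16) + (-8) = -24.
Optimal value attained by: walk 0->1->1.
Answer: (T^⊗2)[0][1] = -24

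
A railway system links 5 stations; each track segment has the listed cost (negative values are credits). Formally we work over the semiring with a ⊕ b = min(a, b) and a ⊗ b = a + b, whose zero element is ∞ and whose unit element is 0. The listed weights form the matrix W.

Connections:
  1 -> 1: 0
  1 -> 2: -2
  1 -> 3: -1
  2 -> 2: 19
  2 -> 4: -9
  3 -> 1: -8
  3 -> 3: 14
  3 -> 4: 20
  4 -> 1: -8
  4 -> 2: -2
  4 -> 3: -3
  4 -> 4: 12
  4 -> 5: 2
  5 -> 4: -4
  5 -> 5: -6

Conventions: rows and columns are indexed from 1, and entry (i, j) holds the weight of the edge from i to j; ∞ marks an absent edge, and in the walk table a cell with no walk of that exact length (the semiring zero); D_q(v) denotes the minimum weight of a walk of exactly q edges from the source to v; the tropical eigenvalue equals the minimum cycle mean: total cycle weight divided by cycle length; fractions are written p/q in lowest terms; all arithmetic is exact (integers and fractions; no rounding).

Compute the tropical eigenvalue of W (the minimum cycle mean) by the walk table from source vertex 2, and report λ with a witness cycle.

q=0: [∞, 0, ∞, ∞, ∞]
q=1: [∞, 19, ∞, -9, ∞]
q=2: [-17, -11, -12, 3, -7]
q=3: [-20, -19, -18, -20, -13]
q=4: [-28, -22, -23, -28, -19]
q=5: [-36, -30, -31, -31, -26]
Optimal cycle mean attained by: cycle 1->2->4->1, total (-2) + (-9) + (-8), length 3.
Answer: λ = -19/3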